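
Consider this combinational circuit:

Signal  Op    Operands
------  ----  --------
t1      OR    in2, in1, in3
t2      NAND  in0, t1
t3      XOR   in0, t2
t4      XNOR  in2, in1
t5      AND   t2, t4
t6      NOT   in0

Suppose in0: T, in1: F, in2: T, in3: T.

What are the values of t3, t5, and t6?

t3 = T; t5 = F; t6 = F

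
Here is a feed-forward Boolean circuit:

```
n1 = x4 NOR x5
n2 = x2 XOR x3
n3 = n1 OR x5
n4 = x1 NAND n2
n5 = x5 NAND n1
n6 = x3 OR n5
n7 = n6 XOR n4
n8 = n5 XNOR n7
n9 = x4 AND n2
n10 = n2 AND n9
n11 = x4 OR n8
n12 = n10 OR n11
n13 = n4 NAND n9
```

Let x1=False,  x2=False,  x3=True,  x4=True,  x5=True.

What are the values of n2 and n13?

n2 = x2 XOR x3 = False XOR True = True
n4 = x1 NAND n2 = False NAND True = True
n9 = x4 AND n2 = True AND True = True
n13 = n4 NAND n9 = True NAND True = False

n2 = True, n13 = False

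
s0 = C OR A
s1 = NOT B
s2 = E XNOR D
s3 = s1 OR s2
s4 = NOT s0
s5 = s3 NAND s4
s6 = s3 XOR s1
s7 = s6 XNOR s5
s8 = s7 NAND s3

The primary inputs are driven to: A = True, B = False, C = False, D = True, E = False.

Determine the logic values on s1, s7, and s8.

s0 = C OR A = False OR True = True
s1 = NOT B = NOT False = True
s2 = E XNOR D = False XNOR True = False
s3 = s1 OR s2 = True OR False = True
s4 = NOT s0 = NOT True = False
s5 = s3 NAND s4 = True NAND False = True
s6 = s3 XOR s1 = True XOR True = False
s7 = s6 XNOR s5 = False XNOR True = False
s8 = s7 NAND s3 = False NAND True = True

s1 = True, s7 = False, s8 = True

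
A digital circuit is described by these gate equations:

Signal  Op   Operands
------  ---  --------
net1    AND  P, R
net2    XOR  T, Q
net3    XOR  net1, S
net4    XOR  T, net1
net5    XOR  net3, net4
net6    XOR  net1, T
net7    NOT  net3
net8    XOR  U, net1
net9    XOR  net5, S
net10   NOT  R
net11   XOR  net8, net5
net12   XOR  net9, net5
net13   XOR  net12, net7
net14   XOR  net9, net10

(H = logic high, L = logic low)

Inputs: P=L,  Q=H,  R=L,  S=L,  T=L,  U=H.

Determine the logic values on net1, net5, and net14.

net1 = P AND R = L AND L = L
net3 = net1 XOR S = L XOR L = L
net4 = T XOR net1 = L XOR L = L
net5 = net3 XOR net4 = L XOR L = L
net9 = net5 XOR S = L XOR L = L
net10 = NOT R = NOT L = H
net14 = net9 XOR net10 = L XOR H = H

net1 = L, net5 = L, net14 = H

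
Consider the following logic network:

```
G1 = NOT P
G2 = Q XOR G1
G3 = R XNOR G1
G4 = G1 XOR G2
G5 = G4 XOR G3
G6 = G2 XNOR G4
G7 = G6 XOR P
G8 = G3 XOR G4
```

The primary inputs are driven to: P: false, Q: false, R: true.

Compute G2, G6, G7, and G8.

G2 = true  G6 = false  G7 = false  G8 = true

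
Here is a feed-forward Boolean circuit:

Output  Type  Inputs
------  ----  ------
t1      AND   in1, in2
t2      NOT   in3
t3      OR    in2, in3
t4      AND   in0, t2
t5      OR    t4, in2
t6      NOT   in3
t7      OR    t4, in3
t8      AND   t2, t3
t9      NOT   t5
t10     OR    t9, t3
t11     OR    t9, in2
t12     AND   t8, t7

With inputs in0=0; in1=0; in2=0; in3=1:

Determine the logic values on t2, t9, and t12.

t2 = 0  t9 = 1  t12 = 0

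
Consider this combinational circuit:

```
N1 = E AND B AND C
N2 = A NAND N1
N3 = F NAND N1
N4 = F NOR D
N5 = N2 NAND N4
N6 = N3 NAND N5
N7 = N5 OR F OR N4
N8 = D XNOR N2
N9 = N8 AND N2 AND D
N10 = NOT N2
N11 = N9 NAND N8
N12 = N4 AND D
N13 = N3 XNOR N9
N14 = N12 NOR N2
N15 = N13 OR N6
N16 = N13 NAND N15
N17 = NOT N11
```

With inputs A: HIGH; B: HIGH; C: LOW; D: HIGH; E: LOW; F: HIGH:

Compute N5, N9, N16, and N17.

N5 = HIGH, N9 = HIGH, N16 = LOW, N17 = HIGH

N1 = E AND B AND C = LOW AND HIGH AND LOW = LOW
N2 = A NAND N1 = HIGH NAND LOW = HIGH
N3 = F NAND N1 = HIGH NAND LOW = HIGH
N4 = F NOR D = HIGH NOR HIGH = LOW
N5 = N2 NAND N4 = HIGH NAND LOW = HIGH
N6 = N3 NAND N5 = HIGH NAND HIGH = LOW
N8 = D XNOR N2 = HIGH XNOR HIGH = HIGH
N9 = N8 AND N2 AND D = HIGH AND HIGH AND HIGH = HIGH
N11 = N9 NAND N8 = HIGH NAND HIGH = LOW
N13 = N3 XNOR N9 = HIGH XNOR HIGH = HIGH
N15 = N13 OR N6 = HIGH OR LOW = HIGH
N16 = N13 NAND N15 = HIGH NAND HIGH = LOW
N17 = NOT N11 = NOT LOW = HIGH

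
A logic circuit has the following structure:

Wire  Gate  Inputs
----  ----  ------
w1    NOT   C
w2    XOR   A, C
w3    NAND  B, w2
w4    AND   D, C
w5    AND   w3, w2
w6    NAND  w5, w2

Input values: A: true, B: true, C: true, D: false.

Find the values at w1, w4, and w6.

w1 = false, w4 = false, w6 = true

w1 = NOT C = NOT true = false
w2 = A XOR C = true XOR true = false
w3 = B NAND w2 = true NAND false = true
w4 = D AND C = false AND true = false
w5 = w3 AND w2 = true AND false = false
w6 = w5 NAND w2 = false NAND false = true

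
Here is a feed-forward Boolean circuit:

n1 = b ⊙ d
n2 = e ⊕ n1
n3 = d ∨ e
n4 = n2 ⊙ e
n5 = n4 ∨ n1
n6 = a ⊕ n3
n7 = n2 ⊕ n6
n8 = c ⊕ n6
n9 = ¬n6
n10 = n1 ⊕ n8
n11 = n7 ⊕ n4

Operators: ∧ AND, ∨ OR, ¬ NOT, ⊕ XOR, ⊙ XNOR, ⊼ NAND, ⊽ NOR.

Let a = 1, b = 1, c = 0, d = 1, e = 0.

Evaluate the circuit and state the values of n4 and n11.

n4 = 0, n11 = 1

n1 = b XNOR d = 1 XNOR 1 = 1
n2 = e XOR n1 = 0 XOR 1 = 1
n3 = d OR e = 1 OR 0 = 1
n4 = n2 XNOR e = 1 XNOR 0 = 0
n6 = a XOR n3 = 1 XOR 1 = 0
n7 = n2 XOR n6 = 1 XOR 0 = 1
n11 = n7 XOR n4 = 1 XOR 0 = 1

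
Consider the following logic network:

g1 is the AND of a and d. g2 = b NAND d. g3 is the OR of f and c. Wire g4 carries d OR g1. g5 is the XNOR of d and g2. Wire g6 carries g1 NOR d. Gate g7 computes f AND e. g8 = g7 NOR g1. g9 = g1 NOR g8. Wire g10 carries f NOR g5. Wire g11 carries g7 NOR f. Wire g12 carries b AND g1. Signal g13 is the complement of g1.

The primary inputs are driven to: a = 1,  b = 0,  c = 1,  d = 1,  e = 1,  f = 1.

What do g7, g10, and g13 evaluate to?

g7 = 1, g10 = 0, g13 = 0

g1 = a AND d = 1 AND 1 = 1
g2 = b NAND d = 0 NAND 1 = 1
g5 = d XNOR g2 = 1 XNOR 1 = 1
g7 = f AND e = 1 AND 1 = 1
g10 = f NOR g5 = 1 NOR 1 = 0
g13 = NOT g1 = NOT 1 = 0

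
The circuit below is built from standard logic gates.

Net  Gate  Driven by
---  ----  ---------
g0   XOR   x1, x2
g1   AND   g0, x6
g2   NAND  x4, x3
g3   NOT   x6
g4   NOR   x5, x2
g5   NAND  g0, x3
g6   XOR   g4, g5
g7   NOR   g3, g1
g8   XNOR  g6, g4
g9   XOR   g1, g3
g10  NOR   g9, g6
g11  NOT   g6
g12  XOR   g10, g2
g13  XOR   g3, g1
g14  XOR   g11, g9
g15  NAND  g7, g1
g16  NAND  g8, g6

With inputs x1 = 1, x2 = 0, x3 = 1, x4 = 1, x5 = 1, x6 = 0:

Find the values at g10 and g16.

g10 = 0; g16 = 1

g0 = x1 XOR x2 = 1 XOR 0 = 1
g1 = g0 AND x6 = 1 AND 0 = 0
g3 = NOT x6 = NOT 0 = 1
g4 = x5 NOR x2 = 1 NOR 0 = 0
g5 = g0 NAND x3 = 1 NAND 1 = 0
g6 = g4 XOR g5 = 0 XOR 0 = 0
g8 = g6 XNOR g4 = 0 XNOR 0 = 1
g9 = g1 XOR g3 = 0 XOR 1 = 1
g10 = g9 NOR g6 = 1 NOR 0 = 0
g16 = g8 NAND g6 = 1 NAND 0 = 1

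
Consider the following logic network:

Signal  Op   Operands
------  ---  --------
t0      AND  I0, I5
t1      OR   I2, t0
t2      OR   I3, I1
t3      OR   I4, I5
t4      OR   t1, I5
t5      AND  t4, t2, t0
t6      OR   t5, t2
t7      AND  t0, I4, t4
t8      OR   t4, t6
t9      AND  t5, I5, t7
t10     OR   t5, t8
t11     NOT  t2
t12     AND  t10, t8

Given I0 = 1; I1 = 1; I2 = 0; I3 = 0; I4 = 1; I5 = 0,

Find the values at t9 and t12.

t0 = I0 AND I5 = 1 AND 0 = 0
t1 = I2 OR t0 = 0 OR 0 = 0
t2 = I3 OR I1 = 0 OR 1 = 1
t4 = t1 OR I5 = 0 OR 0 = 0
t5 = t4 AND t2 AND t0 = 0 AND 1 AND 0 = 0
t6 = t5 OR t2 = 0 OR 1 = 1
t7 = t0 AND I4 AND t4 = 0 AND 1 AND 0 = 0
t8 = t4 OR t6 = 0 OR 1 = 1
t9 = t5 AND I5 AND t7 = 0 AND 0 AND 0 = 0
t10 = t5 OR t8 = 0 OR 1 = 1
t12 = t10 AND t8 = 1 AND 1 = 1

t9 = 0, t12 = 1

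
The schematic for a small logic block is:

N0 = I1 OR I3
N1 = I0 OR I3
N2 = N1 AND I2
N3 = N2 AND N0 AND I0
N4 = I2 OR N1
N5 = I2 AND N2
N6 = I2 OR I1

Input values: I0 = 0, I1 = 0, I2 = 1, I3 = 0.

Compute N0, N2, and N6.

N0 = 0  N2 = 0  N6 = 1

N0 = I1 OR I3 = 0 OR 0 = 0
N1 = I0 OR I3 = 0 OR 0 = 0
N2 = N1 AND I2 = 0 AND 1 = 0
N6 = I2 OR I1 = 1 OR 0 = 1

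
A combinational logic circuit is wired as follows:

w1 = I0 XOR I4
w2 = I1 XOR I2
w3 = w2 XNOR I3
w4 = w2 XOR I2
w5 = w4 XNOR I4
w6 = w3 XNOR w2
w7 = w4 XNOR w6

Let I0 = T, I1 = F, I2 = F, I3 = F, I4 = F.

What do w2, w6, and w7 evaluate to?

w2 = I1 XOR I2 = F XOR F = F
w3 = w2 XNOR I3 = F XNOR F = T
w4 = w2 XOR I2 = F XOR F = F
w6 = w3 XNOR w2 = T XNOR F = F
w7 = w4 XNOR w6 = F XNOR F = T

w2 = F  w6 = F  w7 = T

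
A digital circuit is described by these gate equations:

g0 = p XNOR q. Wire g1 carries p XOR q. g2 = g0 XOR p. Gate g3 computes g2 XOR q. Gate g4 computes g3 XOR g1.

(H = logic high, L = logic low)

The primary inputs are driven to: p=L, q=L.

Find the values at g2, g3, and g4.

g0 = p XNOR q = L XNOR L = H
g1 = p XOR q = L XOR L = L
g2 = g0 XOR p = H XOR L = H
g3 = g2 XOR q = H XOR L = H
g4 = g3 XOR g1 = H XOR L = H

g2 = H  g3 = H  g4 = H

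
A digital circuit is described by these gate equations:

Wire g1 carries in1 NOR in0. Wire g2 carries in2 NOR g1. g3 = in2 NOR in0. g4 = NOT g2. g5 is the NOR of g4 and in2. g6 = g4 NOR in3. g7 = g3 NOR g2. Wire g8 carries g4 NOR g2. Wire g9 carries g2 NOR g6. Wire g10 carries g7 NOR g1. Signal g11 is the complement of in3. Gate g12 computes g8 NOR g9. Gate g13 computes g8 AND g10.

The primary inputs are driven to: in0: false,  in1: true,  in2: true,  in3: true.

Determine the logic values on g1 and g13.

g1 = in1 NOR in0 = true NOR false = false
g2 = in2 NOR g1 = true NOR false = false
g3 = in2 NOR in0 = true NOR false = false
g4 = NOT g2 = NOT false = true
g7 = g3 NOR g2 = false NOR false = true
g8 = g4 NOR g2 = true NOR false = false
g10 = g7 NOR g1 = true NOR false = false
g13 = g8 AND g10 = false AND false = false

g1 = false, g13 = false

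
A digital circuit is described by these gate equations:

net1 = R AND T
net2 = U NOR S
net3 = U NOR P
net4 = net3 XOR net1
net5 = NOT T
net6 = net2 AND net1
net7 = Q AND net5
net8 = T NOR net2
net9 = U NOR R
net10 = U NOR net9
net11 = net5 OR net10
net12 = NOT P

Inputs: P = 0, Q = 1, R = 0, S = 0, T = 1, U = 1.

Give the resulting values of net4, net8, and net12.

net4 = 0  net8 = 0  net12 = 1

net1 = R AND T = 0 AND 1 = 0
net2 = U NOR S = 1 NOR 0 = 0
net3 = U NOR P = 1 NOR 0 = 0
net4 = net3 XOR net1 = 0 XOR 0 = 0
net8 = T NOR net2 = 1 NOR 0 = 0
net12 = NOT P = NOT 0 = 1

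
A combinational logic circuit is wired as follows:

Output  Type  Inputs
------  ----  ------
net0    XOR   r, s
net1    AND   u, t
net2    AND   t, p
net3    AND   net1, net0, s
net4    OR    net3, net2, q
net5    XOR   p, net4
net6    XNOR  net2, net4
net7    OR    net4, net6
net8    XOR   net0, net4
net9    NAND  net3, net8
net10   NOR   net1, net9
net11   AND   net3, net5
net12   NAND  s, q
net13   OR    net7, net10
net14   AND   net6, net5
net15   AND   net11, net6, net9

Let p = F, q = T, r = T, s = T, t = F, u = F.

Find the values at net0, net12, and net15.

net0 = F, net12 = F, net15 = F

net0 = r XOR s = T XOR T = F
net1 = u AND t = F AND F = F
net2 = t AND p = F AND F = F
net3 = net1 AND net0 AND s = F AND F AND T = F
net4 = net3 OR net2 OR q = F OR F OR T = T
net5 = p XOR net4 = F XOR T = T
net6 = net2 XNOR net4 = F XNOR T = F
net8 = net0 XOR net4 = F XOR T = T
net9 = net3 NAND net8 = F NAND T = T
net11 = net3 AND net5 = F AND T = F
net12 = s NAND q = T NAND T = F
net15 = net11 AND net6 AND net9 = F AND F AND T = F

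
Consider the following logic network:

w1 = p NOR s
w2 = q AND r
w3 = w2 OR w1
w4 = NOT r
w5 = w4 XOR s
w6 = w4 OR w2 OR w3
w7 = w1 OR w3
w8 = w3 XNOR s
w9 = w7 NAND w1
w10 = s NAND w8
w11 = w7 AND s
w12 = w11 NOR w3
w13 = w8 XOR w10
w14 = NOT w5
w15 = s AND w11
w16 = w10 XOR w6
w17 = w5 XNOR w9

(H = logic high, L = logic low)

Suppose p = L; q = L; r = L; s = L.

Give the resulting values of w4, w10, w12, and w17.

w4 = H, w10 = H, w12 = L, w17 = L

w1 = p NOR s = L NOR L = H
w2 = q AND r = L AND L = L
w3 = w2 OR w1 = L OR H = H
w4 = NOT r = NOT L = H
w5 = w4 XOR s = H XOR L = H
w7 = w1 OR w3 = H OR H = H
w8 = w3 XNOR s = H XNOR L = L
w9 = w7 NAND w1 = H NAND H = L
w10 = s NAND w8 = L NAND L = H
w11 = w7 AND s = H AND L = L
w12 = w11 NOR w3 = L NOR H = L
w17 = w5 XNOR w9 = H XNOR L = L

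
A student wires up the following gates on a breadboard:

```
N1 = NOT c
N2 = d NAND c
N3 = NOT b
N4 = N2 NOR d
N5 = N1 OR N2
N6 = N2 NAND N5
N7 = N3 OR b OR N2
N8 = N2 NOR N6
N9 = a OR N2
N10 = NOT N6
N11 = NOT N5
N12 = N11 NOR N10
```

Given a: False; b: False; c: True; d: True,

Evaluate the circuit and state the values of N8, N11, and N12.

N1 = NOT c = NOT True = False
N2 = d NAND c = True NAND True = False
N5 = N1 OR N2 = False OR False = False
N6 = N2 NAND N5 = False NAND False = True
N8 = N2 NOR N6 = False NOR True = False
N10 = NOT N6 = NOT True = False
N11 = NOT N5 = NOT False = True
N12 = N11 NOR N10 = True NOR False = False

N8 = False, N11 = True, N12 = False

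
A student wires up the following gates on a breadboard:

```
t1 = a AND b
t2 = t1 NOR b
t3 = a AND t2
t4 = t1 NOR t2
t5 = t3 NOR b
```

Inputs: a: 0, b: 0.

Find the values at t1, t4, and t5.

t1 = 0, t4 = 0, t5 = 1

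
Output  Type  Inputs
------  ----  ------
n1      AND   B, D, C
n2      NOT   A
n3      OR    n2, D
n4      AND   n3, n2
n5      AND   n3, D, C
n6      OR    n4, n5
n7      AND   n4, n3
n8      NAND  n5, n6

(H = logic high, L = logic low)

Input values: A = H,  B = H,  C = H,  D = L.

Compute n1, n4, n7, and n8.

n1 = B AND D AND C = H AND L AND H = L
n2 = NOT A = NOT H = L
n3 = n2 OR D = L OR L = L
n4 = n3 AND n2 = L AND L = L
n5 = n3 AND D AND C = L AND L AND H = L
n6 = n4 OR n5 = L OR L = L
n7 = n4 AND n3 = L AND L = L
n8 = n5 NAND n6 = L NAND L = H

n1 = L; n4 = L; n7 = L; n8 = H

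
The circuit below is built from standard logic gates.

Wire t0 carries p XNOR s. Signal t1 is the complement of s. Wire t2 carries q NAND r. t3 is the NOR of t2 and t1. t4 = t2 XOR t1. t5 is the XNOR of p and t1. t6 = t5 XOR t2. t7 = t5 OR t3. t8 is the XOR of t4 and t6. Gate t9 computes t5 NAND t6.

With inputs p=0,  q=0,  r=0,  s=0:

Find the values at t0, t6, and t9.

t0 = 1; t6 = 1; t9 = 1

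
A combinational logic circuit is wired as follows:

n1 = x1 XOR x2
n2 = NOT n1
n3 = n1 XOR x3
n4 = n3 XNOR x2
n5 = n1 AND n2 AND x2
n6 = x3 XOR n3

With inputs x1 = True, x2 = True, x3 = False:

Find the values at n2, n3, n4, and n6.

n1 = x1 XOR x2 = True XOR True = False
n2 = NOT n1 = NOT False = True
n3 = n1 XOR x3 = False XOR False = False
n4 = n3 XNOR x2 = False XNOR True = False
n6 = x3 XOR n3 = False XOR False = False

n2 = True, n3 = False, n4 = False, n6 = False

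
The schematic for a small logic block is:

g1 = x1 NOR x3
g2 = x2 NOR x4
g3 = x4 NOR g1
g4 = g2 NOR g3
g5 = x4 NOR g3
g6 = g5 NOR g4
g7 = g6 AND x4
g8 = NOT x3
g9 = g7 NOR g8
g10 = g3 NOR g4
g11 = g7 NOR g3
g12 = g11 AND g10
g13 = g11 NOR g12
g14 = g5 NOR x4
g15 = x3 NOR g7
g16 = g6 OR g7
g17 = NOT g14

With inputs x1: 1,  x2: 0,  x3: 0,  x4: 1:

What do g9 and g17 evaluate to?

g9 = 0  g17 = 1

g1 = x1 NOR x3 = 1 NOR 0 = 0
g2 = x2 NOR x4 = 0 NOR 1 = 0
g3 = x4 NOR g1 = 1 NOR 0 = 0
g4 = g2 NOR g3 = 0 NOR 0 = 1
g5 = x4 NOR g3 = 1 NOR 0 = 0
g6 = g5 NOR g4 = 0 NOR 1 = 0
g7 = g6 AND x4 = 0 AND 1 = 0
g8 = NOT x3 = NOT 0 = 1
g9 = g7 NOR g8 = 0 NOR 1 = 0
g14 = g5 NOR x4 = 0 NOR 1 = 0
g17 = NOT g14 = NOT 0 = 1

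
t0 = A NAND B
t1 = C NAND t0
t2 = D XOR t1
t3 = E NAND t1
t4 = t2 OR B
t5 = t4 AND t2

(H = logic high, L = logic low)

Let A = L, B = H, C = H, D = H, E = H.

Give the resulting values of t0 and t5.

t0 = H, t5 = H

t0 = A NAND B = L NAND H = H
t1 = C NAND t0 = H NAND H = L
t2 = D XOR t1 = H XOR L = H
t4 = t2 OR B = H OR H = H
t5 = t4 AND t2 = H AND H = H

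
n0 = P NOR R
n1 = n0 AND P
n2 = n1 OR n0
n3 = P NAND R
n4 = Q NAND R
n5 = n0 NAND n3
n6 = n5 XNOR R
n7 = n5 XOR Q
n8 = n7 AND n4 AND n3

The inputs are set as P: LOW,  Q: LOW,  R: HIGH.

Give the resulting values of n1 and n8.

n1 = LOW, n8 = HIGH

n0 = P NOR R = LOW NOR HIGH = LOW
n1 = n0 AND P = LOW AND LOW = LOW
n3 = P NAND R = LOW NAND HIGH = HIGH
n4 = Q NAND R = LOW NAND HIGH = HIGH
n5 = n0 NAND n3 = LOW NAND HIGH = HIGH
n7 = n5 XOR Q = HIGH XOR LOW = HIGH
n8 = n7 AND n4 AND n3 = HIGH AND HIGH AND HIGH = HIGH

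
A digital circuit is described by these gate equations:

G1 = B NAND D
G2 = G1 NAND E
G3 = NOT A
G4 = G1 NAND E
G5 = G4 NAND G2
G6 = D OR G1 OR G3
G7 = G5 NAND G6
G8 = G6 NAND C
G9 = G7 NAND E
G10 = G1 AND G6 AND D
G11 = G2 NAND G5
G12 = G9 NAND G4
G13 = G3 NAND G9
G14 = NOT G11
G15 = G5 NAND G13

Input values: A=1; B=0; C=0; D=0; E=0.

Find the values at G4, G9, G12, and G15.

G1 = B NAND D = 0 NAND 0 = 1
G2 = G1 NAND E = 1 NAND 0 = 1
G3 = NOT A = NOT 1 = 0
G4 = G1 NAND E = 1 NAND 0 = 1
G5 = G4 NAND G2 = 1 NAND 1 = 0
G6 = D OR G1 OR G3 = 0 OR 1 OR 0 = 1
G7 = G5 NAND G6 = 0 NAND 1 = 1
G9 = G7 NAND E = 1 NAND 0 = 1
G12 = G9 NAND G4 = 1 NAND 1 = 0
G13 = G3 NAND G9 = 0 NAND 1 = 1
G15 = G5 NAND G13 = 0 NAND 1 = 1

G4 = 1  G9 = 1  G12 = 0  G15 = 1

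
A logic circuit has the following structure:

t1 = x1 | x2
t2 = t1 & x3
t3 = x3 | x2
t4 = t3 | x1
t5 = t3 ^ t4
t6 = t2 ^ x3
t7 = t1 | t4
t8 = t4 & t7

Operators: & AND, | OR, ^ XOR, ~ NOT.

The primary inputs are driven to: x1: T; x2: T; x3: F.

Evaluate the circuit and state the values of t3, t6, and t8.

t3 = T, t6 = F, t8 = T

t1 = x1 OR x2 = T OR T = T
t2 = t1 AND x3 = T AND F = F
t3 = x3 OR x2 = F OR T = T
t4 = t3 OR x1 = T OR T = T
t6 = t2 XOR x3 = F XOR F = F
t7 = t1 OR t4 = T OR T = T
t8 = t4 AND t7 = T AND T = T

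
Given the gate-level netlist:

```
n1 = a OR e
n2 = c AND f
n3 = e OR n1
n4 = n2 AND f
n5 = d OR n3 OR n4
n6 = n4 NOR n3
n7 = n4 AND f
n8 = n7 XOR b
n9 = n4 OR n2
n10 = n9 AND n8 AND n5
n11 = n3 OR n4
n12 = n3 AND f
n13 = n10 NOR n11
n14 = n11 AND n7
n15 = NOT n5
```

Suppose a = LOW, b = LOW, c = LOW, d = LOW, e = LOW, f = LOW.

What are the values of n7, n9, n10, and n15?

n7 = LOW, n9 = LOW, n10 = LOW, n15 = HIGH

n1 = a OR e = LOW OR LOW = LOW
n2 = c AND f = LOW AND LOW = LOW
n3 = e OR n1 = LOW OR LOW = LOW
n4 = n2 AND f = LOW AND LOW = LOW
n5 = d OR n3 OR n4 = LOW OR LOW OR LOW = LOW
n7 = n4 AND f = LOW AND LOW = LOW
n8 = n7 XOR b = LOW XOR LOW = LOW
n9 = n4 OR n2 = LOW OR LOW = LOW
n10 = n9 AND n8 AND n5 = LOW AND LOW AND LOW = LOW
n15 = NOT n5 = NOT LOW = HIGH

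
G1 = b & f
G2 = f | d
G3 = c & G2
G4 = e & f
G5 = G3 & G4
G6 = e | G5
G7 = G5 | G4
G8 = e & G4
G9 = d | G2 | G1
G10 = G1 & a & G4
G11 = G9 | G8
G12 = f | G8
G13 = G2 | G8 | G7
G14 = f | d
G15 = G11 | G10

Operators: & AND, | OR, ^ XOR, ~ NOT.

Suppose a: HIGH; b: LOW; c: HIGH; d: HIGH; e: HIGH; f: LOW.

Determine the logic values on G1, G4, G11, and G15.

G1 = b AND f = LOW AND LOW = LOW
G2 = f OR d = LOW OR HIGH = HIGH
G4 = e AND f = HIGH AND LOW = LOW
G8 = e AND G4 = HIGH AND LOW = LOW
G9 = d OR G2 OR G1 = HIGH OR HIGH OR LOW = HIGH
G10 = G1 AND a AND G4 = LOW AND HIGH AND LOW = LOW
G11 = G9 OR G8 = HIGH OR LOW = HIGH
G15 = G11 OR G10 = HIGH OR LOW = HIGH

G1 = LOW, G4 = LOW, G11 = HIGH, G15 = HIGH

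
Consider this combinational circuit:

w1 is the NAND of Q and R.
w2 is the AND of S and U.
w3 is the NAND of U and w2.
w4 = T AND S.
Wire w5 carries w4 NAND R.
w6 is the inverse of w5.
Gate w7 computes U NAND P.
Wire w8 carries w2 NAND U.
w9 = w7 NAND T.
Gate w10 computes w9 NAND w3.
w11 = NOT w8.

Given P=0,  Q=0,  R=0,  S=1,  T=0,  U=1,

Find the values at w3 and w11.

w3 = 0, w11 = 1

w2 = S AND U = 1 AND 1 = 1
w3 = U NAND w2 = 1 NAND 1 = 0
w8 = w2 NAND U = 1 NAND 1 = 0
w11 = NOT w8 = NOT 0 = 1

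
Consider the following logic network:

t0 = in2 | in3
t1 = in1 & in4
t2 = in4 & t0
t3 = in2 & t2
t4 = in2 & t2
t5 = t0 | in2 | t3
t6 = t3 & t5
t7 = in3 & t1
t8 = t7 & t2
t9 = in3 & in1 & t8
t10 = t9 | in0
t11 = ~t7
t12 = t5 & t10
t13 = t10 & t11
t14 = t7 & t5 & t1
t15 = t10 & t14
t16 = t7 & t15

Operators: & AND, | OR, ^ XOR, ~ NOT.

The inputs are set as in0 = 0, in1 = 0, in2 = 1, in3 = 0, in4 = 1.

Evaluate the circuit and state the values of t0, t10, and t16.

t0 = 1; t10 = 0; t16 = 0

t0 = in2 OR in3 = 1 OR 0 = 1
t1 = in1 AND in4 = 0 AND 1 = 0
t2 = in4 AND t0 = 1 AND 1 = 1
t3 = in2 AND t2 = 1 AND 1 = 1
t5 = t0 OR in2 OR t3 = 1 OR 1 OR 1 = 1
t7 = in3 AND t1 = 0 AND 0 = 0
t8 = t7 AND t2 = 0 AND 1 = 0
t9 = in3 AND in1 AND t8 = 0 AND 0 AND 0 = 0
t10 = t9 OR in0 = 0 OR 0 = 0
t14 = t7 AND t5 AND t1 = 0 AND 1 AND 0 = 0
t15 = t10 AND t14 = 0 AND 0 = 0
t16 = t7 AND t15 = 0 AND 0 = 0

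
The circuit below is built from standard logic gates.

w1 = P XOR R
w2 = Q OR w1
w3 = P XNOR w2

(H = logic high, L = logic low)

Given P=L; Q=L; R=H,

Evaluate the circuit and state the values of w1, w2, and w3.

w1 = P XOR R = L XOR H = H
w2 = Q OR w1 = L OR H = H
w3 = P XNOR w2 = L XNOR H = L

w1 = H  w2 = H  w3 = L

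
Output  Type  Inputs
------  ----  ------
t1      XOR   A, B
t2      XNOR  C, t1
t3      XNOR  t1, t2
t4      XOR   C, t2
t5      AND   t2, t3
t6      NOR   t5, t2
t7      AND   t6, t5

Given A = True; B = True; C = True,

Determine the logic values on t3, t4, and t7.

t3 = True, t4 = True, t7 = False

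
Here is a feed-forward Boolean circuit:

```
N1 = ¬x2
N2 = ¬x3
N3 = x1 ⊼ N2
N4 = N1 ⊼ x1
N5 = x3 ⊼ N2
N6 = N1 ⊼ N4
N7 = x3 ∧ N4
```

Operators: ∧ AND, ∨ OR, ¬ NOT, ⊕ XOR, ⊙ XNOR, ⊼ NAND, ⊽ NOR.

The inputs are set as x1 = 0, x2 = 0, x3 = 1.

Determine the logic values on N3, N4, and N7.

N1 = NOT x2 = NOT 0 = 1
N2 = NOT x3 = NOT 1 = 0
N3 = x1 NAND N2 = 0 NAND 0 = 1
N4 = N1 NAND x1 = 1 NAND 0 = 1
N7 = x3 AND N4 = 1 AND 1 = 1

N3 = 1; N4 = 1; N7 = 1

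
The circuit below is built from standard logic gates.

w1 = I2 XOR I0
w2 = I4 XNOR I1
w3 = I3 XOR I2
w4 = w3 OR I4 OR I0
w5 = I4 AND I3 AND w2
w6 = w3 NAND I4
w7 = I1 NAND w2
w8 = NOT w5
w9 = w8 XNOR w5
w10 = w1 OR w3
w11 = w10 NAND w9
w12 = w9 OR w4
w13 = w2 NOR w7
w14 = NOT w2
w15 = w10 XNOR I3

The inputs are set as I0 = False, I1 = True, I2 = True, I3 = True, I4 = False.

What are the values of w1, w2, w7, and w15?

w1 = True  w2 = False  w7 = True  w15 = True

w1 = I2 XOR I0 = True XOR False = True
w2 = I4 XNOR I1 = False XNOR True = False
w3 = I3 XOR I2 = True XOR True = False
w7 = I1 NAND w2 = True NAND False = True
w10 = w1 OR w3 = True OR False = True
w15 = w10 XNOR I3 = True XNOR True = True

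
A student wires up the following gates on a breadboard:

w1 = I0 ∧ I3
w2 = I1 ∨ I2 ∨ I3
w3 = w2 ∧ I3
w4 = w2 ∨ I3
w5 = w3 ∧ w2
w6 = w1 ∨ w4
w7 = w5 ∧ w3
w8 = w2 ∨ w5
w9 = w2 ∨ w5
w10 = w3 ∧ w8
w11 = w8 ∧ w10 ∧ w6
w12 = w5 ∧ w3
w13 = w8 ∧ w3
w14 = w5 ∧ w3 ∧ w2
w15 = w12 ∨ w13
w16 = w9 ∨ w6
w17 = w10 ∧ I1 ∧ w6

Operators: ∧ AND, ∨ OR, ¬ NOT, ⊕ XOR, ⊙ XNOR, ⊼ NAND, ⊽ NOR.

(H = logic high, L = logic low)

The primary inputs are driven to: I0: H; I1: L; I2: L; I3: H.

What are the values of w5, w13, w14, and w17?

w1 = I0 AND I3 = H AND H = H
w2 = I1 OR I2 OR I3 = L OR L OR H = H
w3 = w2 AND I3 = H AND H = H
w4 = w2 OR I3 = H OR H = H
w5 = w3 AND w2 = H AND H = H
w6 = w1 OR w4 = H OR H = H
w8 = w2 OR w5 = H OR H = H
w10 = w3 AND w8 = H AND H = H
w13 = w8 AND w3 = H AND H = H
w14 = w5 AND w3 AND w2 = H AND H AND H = H
w17 = w10 AND I1 AND w6 = H AND L AND H = L

w5 = H, w13 = H, w14 = H, w17 = L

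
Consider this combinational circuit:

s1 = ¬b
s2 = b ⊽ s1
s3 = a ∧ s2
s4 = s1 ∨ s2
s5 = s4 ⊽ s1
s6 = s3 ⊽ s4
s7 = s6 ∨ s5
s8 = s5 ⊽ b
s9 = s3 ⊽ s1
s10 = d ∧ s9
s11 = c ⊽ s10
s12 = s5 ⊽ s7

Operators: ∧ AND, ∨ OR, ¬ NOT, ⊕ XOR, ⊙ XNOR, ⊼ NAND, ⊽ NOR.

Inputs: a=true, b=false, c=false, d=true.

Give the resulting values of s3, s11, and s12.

s3 = false; s11 = true; s12 = true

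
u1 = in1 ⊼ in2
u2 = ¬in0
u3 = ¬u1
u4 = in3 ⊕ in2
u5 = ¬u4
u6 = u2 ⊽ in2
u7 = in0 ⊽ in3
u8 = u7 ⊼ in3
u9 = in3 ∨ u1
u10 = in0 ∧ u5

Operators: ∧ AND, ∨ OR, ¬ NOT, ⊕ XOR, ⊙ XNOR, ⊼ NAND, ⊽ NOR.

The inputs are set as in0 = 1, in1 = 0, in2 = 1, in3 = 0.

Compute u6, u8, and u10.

u2 = NOT in0 = NOT 1 = 0
u4 = in3 XOR in2 = 0 XOR 1 = 1
u5 = NOT u4 = NOT 1 = 0
u6 = u2 NOR in2 = 0 NOR 1 = 0
u7 = in0 NOR in3 = 1 NOR 0 = 0
u8 = u7 NAND in3 = 0 NAND 0 = 1
u10 = in0 AND u5 = 1 AND 0 = 0

u6 = 0  u8 = 1  u10 = 0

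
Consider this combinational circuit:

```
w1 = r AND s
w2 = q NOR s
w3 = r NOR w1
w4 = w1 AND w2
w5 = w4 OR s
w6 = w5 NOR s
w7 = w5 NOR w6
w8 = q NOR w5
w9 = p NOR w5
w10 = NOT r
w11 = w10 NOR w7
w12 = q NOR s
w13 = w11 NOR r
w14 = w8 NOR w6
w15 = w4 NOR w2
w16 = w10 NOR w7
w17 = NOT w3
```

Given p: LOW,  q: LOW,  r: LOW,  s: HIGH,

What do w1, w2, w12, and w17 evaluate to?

w1 = r AND s = LOW AND HIGH = LOW
w2 = q NOR s = LOW NOR HIGH = LOW
w3 = r NOR w1 = LOW NOR LOW = HIGH
w12 = q NOR s = LOW NOR HIGH = LOW
w17 = NOT w3 = NOT HIGH = LOW

w1 = LOW; w2 = LOW; w12 = LOW; w17 = LOW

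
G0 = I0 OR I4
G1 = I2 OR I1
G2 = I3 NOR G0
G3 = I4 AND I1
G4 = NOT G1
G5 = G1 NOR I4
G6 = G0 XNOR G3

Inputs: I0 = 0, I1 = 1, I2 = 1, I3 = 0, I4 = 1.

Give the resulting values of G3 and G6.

G3 = 1, G6 = 1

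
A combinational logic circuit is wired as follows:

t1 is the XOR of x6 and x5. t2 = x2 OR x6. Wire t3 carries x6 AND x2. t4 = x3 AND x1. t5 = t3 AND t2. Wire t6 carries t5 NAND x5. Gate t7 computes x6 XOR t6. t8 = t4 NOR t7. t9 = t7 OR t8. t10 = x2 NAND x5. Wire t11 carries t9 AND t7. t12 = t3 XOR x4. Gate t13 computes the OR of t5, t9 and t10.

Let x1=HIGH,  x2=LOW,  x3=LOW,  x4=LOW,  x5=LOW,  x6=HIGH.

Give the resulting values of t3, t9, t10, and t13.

t3 = LOW  t9 = HIGH  t10 = HIGH  t13 = HIGH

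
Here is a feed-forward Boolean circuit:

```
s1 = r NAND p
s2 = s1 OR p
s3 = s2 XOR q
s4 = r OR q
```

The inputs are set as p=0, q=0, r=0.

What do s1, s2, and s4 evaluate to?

s1 = r NAND p = 0 NAND 0 = 1
s2 = s1 OR p = 1 OR 0 = 1
s4 = r OR q = 0 OR 0 = 0

s1 = 1, s2 = 1, s4 = 0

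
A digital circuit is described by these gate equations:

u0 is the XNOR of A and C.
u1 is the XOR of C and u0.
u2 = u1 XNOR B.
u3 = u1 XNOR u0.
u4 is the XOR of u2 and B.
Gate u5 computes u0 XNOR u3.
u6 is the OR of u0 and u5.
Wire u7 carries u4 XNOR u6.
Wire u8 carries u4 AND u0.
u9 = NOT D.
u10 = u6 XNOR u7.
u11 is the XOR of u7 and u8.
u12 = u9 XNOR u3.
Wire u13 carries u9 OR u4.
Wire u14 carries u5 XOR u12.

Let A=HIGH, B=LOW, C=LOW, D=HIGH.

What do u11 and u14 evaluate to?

u11 = LOW, u14 = LOW

u0 = A XNOR C = HIGH XNOR LOW = LOW
u1 = C XOR u0 = LOW XOR LOW = LOW
u2 = u1 XNOR B = LOW XNOR LOW = HIGH
u3 = u1 XNOR u0 = LOW XNOR LOW = HIGH
u4 = u2 XOR B = HIGH XOR LOW = HIGH
u5 = u0 XNOR u3 = LOW XNOR HIGH = LOW
u6 = u0 OR u5 = LOW OR LOW = LOW
u7 = u4 XNOR u6 = HIGH XNOR LOW = LOW
u8 = u4 AND u0 = HIGH AND LOW = LOW
u9 = NOT D = NOT HIGH = LOW
u11 = u7 XOR u8 = LOW XOR LOW = LOW
u12 = u9 XNOR u3 = LOW XNOR HIGH = LOW
u14 = u5 XOR u12 = LOW XOR LOW = LOW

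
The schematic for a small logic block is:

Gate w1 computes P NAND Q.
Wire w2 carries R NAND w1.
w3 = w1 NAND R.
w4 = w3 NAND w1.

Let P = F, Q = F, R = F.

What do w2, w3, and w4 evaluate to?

w2 = T  w3 = T  w4 = F

w1 = P NAND Q = F NAND F = T
w2 = R NAND w1 = F NAND T = T
w3 = w1 NAND R = T NAND F = T
w4 = w3 NAND w1 = T NAND T = F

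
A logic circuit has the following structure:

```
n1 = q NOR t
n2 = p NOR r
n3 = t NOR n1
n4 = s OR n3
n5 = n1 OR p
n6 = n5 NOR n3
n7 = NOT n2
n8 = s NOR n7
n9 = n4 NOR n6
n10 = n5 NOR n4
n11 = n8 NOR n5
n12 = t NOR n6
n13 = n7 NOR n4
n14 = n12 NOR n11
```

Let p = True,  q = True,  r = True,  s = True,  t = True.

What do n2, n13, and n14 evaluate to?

n2 = False, n13 = False, n14 = True

n1 = q NOR t = True NOR True = False
n2 = p NOR r = True NOR True = False
n3 = t NOR n1 = True NOR False = False
n4 = s OR n3 = True OR False = True
n5 = n1 OR p = False OR True = True
n6 = n5 NOR n3 = True NOR False = False
n7 = NOT n2 = NOT False = True
n8 = s NOR n7 = True NOR True = False
n11 = n8 NOR n5 = False NOR True = False
n12 = t NOR n6 = True NOR False = False
n13 = n7 NOR n4 = True NOR True = False
n14 = n12 NOR n11 = False NOR False = True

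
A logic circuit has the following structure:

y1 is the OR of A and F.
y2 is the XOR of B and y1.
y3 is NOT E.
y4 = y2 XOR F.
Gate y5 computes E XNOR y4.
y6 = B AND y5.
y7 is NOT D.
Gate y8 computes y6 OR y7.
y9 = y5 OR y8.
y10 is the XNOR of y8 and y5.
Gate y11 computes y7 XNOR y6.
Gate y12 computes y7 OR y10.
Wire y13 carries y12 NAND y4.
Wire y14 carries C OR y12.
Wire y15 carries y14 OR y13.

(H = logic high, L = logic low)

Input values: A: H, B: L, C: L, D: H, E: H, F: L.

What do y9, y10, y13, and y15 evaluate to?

y1 = A OR F = H OR L = H
y2 = B XOR y1 = L XOR H = H
y4 = y2 XOR F = H XOR L = H
y5 = E XNOR y4 = H XNOR H = H
y6 = B AND y5 = L AND H = L
y7 = NOT D = NOT H = L
y8 = y6 OR y7 = L OR L = L
y9 = y5 OR y8 = H OR L = H
y10 = y8 XNOR y5 = L XNOR H = L
y12 = y7 OR y10 = L OR L = L
y13 = y12 NAND y4 = L NAND H = H
y14 = C OR y12 = L OR L = L
y15 = y14 OR y13 = L OR H = H

y9 = H, y10 = L, y13 = H, y15 = H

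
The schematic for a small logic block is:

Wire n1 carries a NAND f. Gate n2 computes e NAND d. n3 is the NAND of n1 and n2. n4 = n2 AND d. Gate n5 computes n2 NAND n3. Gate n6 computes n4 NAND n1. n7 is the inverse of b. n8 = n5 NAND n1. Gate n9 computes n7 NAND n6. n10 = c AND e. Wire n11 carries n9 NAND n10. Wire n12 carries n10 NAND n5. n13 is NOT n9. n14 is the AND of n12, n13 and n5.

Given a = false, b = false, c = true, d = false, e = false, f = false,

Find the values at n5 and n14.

n5 = true  n14 = true

n1 = a NAND f = false NAND false = true
n2 = e NAND d = false NAND false = true
n3 = n1 NAND n2 = true NAND true = false
n4 = n2 AND d = true AND false = false
n5 = n2 NAND n3 = true NAND false = true
n6 = n4 NAND n1 = false NAND true = true
n7 = NOT b = NOT false = true
n9 = n7 NAND n6 = true NAND true = false
n10 = c AND e = true AND false = false
n12 = n10 NAND n5 = false NAND true = true
n13 = NOT n9 = NOT false = true
n14 = n12 AND n13 AND n5 = true AND true AND true = true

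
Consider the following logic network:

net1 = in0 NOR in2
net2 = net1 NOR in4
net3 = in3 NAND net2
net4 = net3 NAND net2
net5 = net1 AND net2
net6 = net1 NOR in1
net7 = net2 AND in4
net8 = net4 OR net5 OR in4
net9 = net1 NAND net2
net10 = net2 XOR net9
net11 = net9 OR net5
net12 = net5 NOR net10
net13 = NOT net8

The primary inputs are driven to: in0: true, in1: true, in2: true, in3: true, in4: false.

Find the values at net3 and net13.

net1 = in0 NOR in2 = true NOR true = false
net2 = net1 NOR in4 = false NOR false = true
net3 = in3 NAND net2 = true NAND true = false
net4 = net3 NAND net2 = false NAND true = true
net5 = net1 AND net2 = false AND true = false
net8 = net4 OR net5 OR in4 = true OR false OR false = true
net13 = NOT net8 = NOT true = false

net3 = false, net13 = false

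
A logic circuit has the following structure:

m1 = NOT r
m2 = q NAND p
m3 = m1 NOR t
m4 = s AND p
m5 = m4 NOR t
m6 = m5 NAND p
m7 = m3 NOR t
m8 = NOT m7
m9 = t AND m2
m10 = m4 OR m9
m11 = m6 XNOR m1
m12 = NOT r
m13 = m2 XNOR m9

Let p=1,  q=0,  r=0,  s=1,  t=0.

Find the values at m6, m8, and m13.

m6 = 1, m8 = 0, m13 = 0

m1 = NOT r = NOT 0 = 1
m2 = q NAND p = 0 NAND 1 = 1
m3 = m1 NOR t = 1 NOR 0 = 0
m4 = s AND p = 1 AND 1 = 1
m5 = m4 NOR t = 1 NOR 0 = 0
m6 = m5 NAND p = 0 NAND 1 = 1
m7 = m3 NOR t = 0 NOR 0 = 1
m8 = NOT m7 = NOT 1 = 0
m9 = t AND m2 = 0 AND 1 = 0
m13 = m2 XNOR m9 = 1 XNOR 0 = 0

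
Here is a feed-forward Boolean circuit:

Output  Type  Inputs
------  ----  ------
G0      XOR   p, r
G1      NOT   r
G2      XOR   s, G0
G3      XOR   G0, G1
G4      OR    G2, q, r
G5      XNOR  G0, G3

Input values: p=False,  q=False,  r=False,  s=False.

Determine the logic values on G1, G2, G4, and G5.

G0 = p XOR r = False XOR False = False
G1 = NOT r = NOT False = True
G2 = s XOR G0 = False XOR False = False
G3 = G0 XOR G1 = False XOR True = True
G4 = G2 OR q OR r = False OR False OR False = False
G5 = G0 XNOR G3 = False XNOR True = False

G1 = True, G2 = False, G4 = False, G5 = False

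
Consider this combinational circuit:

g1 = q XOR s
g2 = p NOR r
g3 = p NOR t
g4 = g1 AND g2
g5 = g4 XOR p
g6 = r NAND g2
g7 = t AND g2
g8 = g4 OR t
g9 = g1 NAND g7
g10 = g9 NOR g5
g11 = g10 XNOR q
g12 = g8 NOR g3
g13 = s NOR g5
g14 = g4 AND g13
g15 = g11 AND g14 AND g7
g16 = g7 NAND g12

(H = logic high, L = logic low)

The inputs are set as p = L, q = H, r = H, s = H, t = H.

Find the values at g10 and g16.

g10 = L; g16 = H

g1 = q XOR s = H XOR H = L
g2 = p NOR r = L NOR H = L
g3 = p NOR t = L NOR H = L
g4 = g1 AND g2 = L AND L = L
g5 = g4 XOR p = L XOR L = L
g7 = t AND g2 = H AND L = L
g8 = g4 OR t = L OR H = H
g9 = g1 NAND g7 = L NAND L = H
g10 = g9 NOR g5 = H NOR L = L
g12 = g8 NOR g3 = H NOR L = L
g16 = g7 NAND g12 = L NAND L = H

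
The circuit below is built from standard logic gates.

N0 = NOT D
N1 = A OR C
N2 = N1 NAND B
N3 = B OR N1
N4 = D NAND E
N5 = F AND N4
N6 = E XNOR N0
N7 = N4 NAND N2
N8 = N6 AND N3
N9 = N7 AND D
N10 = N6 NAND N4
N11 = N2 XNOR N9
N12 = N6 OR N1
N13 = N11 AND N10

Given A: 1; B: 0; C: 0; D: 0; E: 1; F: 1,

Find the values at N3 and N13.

N0 = NOT D = NOT 0 = 1
N1 = A OR C = 1 OR 0 = 1
N2 = N1 NAND B = 1 NAND 0 = 1
N3 = B OR N1 = 0 OR 1 = 1
N4 = D NAND E = 0 NAND 1 = 1
N6 = E XNOR N0 = 1 XNOR 1 = 1
N7 = N4 NAND N2 = 1 NAND 1 = 0
N9 = N7 AND D = 0 AND 0 = 0
N10 = N6 NAND N4 = 1 NAND 1 = 0
N11 = N2 XNOR N9 = 1 XNOR 0 = 0
N13 = N11 AND N10 = 0 AND 0 = 0

N3 = 1, N13 = 0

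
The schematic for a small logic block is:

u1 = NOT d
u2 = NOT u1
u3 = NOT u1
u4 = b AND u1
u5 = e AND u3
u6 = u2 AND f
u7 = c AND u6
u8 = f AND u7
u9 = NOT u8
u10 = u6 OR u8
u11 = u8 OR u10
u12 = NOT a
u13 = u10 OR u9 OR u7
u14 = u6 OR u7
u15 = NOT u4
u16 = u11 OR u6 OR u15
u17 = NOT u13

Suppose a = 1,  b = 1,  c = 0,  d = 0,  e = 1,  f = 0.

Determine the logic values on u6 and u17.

u6 = 0, u17 = 0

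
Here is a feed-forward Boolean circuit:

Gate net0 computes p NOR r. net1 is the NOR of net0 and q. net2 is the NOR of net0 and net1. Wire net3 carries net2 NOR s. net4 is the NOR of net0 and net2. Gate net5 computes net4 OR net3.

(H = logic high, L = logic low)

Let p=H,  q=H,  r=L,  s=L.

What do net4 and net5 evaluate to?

net4 = L  net5 = L

net0 = p NOR r = H NOR L = L
net1 = net0 NOR q = L NOR H = L
net2 = net0 NOR net1 = L NOR L = H
net3 = net2 NOR s = H NOR L = L
net4 = net0 NOR net2 = L NOR H = L
net5 = net4 OR net3 = L OR L = L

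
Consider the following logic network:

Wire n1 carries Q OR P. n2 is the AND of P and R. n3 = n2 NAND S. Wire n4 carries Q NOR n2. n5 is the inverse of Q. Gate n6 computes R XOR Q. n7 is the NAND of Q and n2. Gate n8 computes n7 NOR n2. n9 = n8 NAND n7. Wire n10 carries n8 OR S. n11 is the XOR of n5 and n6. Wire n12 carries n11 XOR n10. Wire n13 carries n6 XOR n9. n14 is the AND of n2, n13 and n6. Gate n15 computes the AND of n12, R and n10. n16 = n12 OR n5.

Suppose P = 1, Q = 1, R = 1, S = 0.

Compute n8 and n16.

n8 = 0  n16 = 0

n2 = P AND R = 1 AND 1 = 1
n5 = NOT Q = NOT 1 = 0
n6 = R XOR Q = 1 XOR 1 = 0
n7 = Q NAND n2 = 1 NAND 1 = 0
n8 = n7 NOR n2 = 0 NOR 1 = 0
n10 = n8 OR S = 0 OR 0 = 0
n11 = n5 XOR n6 = 0 XOR 0 = 0
n12 = n11 XOR n10 = 0 XOR 0 = 0
n16 = n12 OR n5 = 0 OR 0 = 0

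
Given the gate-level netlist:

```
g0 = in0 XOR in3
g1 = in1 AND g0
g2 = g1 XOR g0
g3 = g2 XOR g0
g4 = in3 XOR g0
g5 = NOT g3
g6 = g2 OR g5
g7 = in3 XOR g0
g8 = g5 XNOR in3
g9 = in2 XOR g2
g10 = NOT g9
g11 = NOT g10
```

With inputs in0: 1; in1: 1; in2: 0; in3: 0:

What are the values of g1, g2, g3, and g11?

g0 = in0 XOR in3 = 1 XOR 0 = 1
g1 = in1 AND g0 = 1 AND 1 = 1
g2 = g1 XOR g0 = 1 XOR 1 = 0
g3 = g2 XOR g0 = 0 XOR 1 = 1
g9 = in2 XOR g2 = 0 XOR 0 = 0
g10 = NOT g9 = NOT 0 = 1
g11 = NOT g10 = NOT 1 = 0

g1 = 1; g2 = 0; g3 = 1; g11 = 0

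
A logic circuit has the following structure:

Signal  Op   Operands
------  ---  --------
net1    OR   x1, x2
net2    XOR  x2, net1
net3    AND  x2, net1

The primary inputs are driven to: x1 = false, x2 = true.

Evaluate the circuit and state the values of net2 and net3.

net2 = false; net3 = true

net1 = x1 OR x2 = false OR true = true
net2 = x2 XOR net1 = true XOR true = false
net3 = x2 AND net1 = true AND true = true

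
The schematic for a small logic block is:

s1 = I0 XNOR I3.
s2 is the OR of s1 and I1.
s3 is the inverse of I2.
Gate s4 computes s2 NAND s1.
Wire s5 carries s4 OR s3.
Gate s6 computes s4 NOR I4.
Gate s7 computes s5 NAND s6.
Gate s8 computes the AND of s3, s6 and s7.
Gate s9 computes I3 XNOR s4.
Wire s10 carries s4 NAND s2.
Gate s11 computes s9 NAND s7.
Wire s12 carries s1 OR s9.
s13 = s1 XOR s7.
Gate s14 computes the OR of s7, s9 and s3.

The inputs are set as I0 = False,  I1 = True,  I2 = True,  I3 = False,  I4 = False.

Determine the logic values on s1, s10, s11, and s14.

s1 = True, s10 = True, s11 = False, s14 = True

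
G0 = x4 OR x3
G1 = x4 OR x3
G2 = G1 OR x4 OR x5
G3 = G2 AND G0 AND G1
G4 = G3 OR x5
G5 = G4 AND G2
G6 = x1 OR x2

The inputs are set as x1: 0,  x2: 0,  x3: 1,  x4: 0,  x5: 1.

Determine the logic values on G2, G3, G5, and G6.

G2 = 1; G3 = 1; G5 = 1; G6 = 0

G0 = x4 OR x3 = 0 OR 1 = 1
G1 = x4 OR x3 = 0 OR 1 = 1
G2 = G1 OR x4 OR x5 = 1 OR 0 OR 1 = 1
G3 = G2 AND G0 AND G1 = 1 AND 1 AND 1 = 1
G4 = G3 OR x5 = 1 OR 1 = 1
G5 = G4 AND G2 = 1 AND 1 = 1
G6 = x1 OR x2 = 0 OR 0 = 0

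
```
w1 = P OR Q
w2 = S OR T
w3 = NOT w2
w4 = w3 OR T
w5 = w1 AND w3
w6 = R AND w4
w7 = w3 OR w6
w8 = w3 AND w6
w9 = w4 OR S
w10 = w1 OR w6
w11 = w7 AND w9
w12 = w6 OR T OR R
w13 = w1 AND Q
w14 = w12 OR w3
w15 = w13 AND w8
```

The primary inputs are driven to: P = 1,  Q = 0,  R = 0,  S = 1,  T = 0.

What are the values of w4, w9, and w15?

w4 = 0, w9 = 1, w15 = 0

w1 = P OR Q = 1 OR 0 = 1
w2 = S OR T = 1 OR 0 = 1
w3 = NOT w2 = NOT 1 = 0
w4 = w3 OR T = 0 OR 0 = 0
w6 = R AND w4 = 0 AND 0 = 0
w8 = w3 AND w6 = 0 AND 0 = 0
w9 = w4 OR S = 0 OR 1 = 1
w13 = w1 AND Q = 1 AND 0 = 0
w15 = w13 AND w8 = 0 AND 0 = 0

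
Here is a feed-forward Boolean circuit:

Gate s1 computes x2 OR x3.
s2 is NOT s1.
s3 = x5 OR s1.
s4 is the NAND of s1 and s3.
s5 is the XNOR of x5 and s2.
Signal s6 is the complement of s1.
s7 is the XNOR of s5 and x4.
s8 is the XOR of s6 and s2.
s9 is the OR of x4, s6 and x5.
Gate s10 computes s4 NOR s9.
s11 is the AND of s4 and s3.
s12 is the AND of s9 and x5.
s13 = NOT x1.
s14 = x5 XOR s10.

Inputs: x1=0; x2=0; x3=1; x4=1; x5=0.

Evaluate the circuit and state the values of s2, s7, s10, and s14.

s2 = 0, s7 = 1, s10 = 0, s14 = 0

s1 = x2 OR x3 = 0 OR 1 = 1
s2 = NOT s1 = NOT 1 = 0
s3 = x5 OR s1 = 0 OR 1 = 1
s4 = s1 NAND s3 = 1 NAND 1 = 0
s5 = x5 XNOR s2 = 0 XNOR 0 = 1
s6 = NOT s1 = NOT 1 = 0
s7 = s5 XNOR x4 = 1 XNOR 1 = 1
s9 = x4 OR s6 OR x5 = 1 OR 0 OR 0 = 1
s10 = s4 NOR s9 = 0 NOR 1 = 0
s14 = x5 XOR s10 = 0 XOR 0 = 0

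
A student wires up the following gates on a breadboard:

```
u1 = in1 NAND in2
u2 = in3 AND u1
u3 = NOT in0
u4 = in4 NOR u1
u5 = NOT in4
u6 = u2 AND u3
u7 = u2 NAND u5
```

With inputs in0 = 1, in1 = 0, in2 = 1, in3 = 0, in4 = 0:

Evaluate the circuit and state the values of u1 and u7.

u1 = 1, u7 = 1

u1 = in1 NAND in2 = 0 NAND 1 = 1
u2 = in3 AND u1 = 0 AND 1 = 0
u5 = NOT in4 = NOT 0 = 1
u7 = u2 NAND u5 = 0 NAND 1 = 1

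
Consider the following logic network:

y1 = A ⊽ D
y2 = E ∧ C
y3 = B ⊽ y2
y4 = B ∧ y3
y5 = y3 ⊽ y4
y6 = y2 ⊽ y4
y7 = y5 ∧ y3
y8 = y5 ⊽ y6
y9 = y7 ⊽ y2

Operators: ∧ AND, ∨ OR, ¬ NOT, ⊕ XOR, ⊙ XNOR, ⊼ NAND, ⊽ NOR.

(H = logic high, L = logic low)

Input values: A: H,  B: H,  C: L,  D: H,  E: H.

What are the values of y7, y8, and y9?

y2 = E AND C = H AND L = L
y3 = B NOR y2 = H NOR L = L
y4 = B AND y3 = H AND L = L
y5 = y3 NOR y4 = L NOR L = H
y6 = y2 NOR y4 = L NOR L = H
y7 = y5 AND y3 = H AND L = L
y8 = y5 NOR y6 = H NOR H = L
y9 = y7 NOR y2 = L NOR L = H

y7 = L, y8 = L, y9 = H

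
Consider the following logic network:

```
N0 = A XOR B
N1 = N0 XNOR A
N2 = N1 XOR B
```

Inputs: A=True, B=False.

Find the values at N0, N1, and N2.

N0 = True  N1 = True  N2 = True

N0 = A XOR B = True XOR False = True
N1 = N0 XNOR A = True XNOR True = True
N2 = N1 XOR B = True XOR False = True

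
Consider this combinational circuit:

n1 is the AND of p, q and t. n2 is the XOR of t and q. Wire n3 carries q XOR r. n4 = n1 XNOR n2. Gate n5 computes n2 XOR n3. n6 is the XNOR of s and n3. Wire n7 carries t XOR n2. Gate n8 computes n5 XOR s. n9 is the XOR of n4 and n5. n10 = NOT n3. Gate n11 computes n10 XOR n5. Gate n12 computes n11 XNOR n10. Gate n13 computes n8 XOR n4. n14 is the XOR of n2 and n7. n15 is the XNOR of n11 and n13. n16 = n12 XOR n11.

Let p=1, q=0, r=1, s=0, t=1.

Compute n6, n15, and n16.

n6 = 0, n15 = 1, n16 = 1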